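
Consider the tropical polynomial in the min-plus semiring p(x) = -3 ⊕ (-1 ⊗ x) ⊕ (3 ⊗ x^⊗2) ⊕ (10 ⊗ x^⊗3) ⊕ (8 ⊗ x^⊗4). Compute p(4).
p(4) = -3

A tropical monomial a ⊗ x^⊗i evaluates to a + i · x. Evaluating each term at x = 4:
  Term 0 contributes -3 + 0 · 4 = -3
  Term 1 contributes -1 + 1 · 4 = 3
  Term 2 contributes 3 + 2 · 4 = 11
  Term 3 contributes 10 + 3 · 4 = 22
  Term 4 contributes 8 + 4 · 4 = 24
p(4) = ⊕ of these = min[-3, 3, 11, 22, 24] = -3.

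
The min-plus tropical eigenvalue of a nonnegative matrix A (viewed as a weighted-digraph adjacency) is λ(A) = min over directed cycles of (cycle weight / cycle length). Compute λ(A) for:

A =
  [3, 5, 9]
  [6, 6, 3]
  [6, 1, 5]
λ(A) = 2

Enumerate directed cycles and compute their means (weight / length). Sample:
  cycle 0 → 0: weight = 3, length = 1, mean = 3/1 ≈ 3.000
  cycle 1 → 1: weight = 6, length = 1, mean = 6/1 ≈ 6.000
  cycle 2 → 2: weight = 5, length = 1, mean = 5/1 ≈ 5.000
  cycle 0 → 1 → 0: weight = 11, length = 2, mean = 11/2 ≈ 5.500
  cycle 0 → 2 → 0: weight = 15, length = 2, mean = 15/2 ≈ 7.500
  cycle 1 → 0 → 1: weight = 11, length = 2, mean = 11/2 ≈ 5.500
Minimum mean = 2.000, attained e.g. along the cycle 1 → 2 → 1 with weight 4 and length 2. So λ(A) = 4/2 = 2.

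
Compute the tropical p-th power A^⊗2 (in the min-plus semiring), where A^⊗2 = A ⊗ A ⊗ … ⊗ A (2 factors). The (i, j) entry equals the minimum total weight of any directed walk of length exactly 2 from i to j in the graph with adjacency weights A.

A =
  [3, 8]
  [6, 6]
A^⊗2 =
  [6, 11]
  [9, 12]

Each entry (A^⊗2)_ij equals the minimum over all length-2 walks i = v_0 → v_1 → … → v_2 = j of Σ_t A[v_t][v_{t+1}]. For example, for (i, j) = (0, 1) we minimise over 2 possible intermediate vertex sequences; the minimum is 11, attained along the walk 0 → 0 → 1.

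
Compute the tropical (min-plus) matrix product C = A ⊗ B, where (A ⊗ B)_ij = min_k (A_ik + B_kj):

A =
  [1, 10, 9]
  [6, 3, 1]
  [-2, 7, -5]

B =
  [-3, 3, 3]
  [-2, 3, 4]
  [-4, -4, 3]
A ⊗ B =
  [-2, 4, 4]
  [-3, -3, 4]
  [-9, -9, -2]

Apply the min-plus product entry-by-entry:
  C[0][0] = min over k of (A[0][0] + B[0][0] = 1 + -3 = -2, A[0][1] + B[1][0] = 10 + -2 = 8, A[0][2] + B[2][0] = 9 + -4 = 5) = -2 (attained at k = 0)
  C[0][1] = min over k of (A[0][0] + B[0][1] = 1 + 3 = 4, A[0][1] + B[1][1] = 10 + 3 = 13, A[0][2] + B[2][1] = 9 + -4 = 5) = 4 (attained at k = 0)
  C[0][2] = min over k of (A[0][0] + B[0][2] = 1 + 3 = 4, A[0][1] + B[1][2] = 10 + 4 = 14, A[0][2] + B[2][2] = 9 + 3 = 12) = 4 (attained at k = 0)
  C[1][0] = min over k of (A[1][0] + B[0][0] = 6 + -3 = 3, A[1][1] + B[1][0] = 3 + -2 = 1, A[1][2] + B[2][0] = 1 + -4 = -3) = -3 (attained at k = 2)
  C[1][1] = min over k of (A[1][0] + B[0][1] = 6 + 3 = 9, A[1][1] + B[1][1] = 3 + 3 = 6, A[1][2] + B[2][1] = 1 + -4 = -3) = -3 (attained at k = 2)
  C[1][2] = min over k of (A[1][0] + B[0][2] = 6 + 3 = 9, A[1][1] + B[1][2] = 3 + 4 = 7, A[1][2] + B[2][2] = 1 + 3 = 4) = 4 (attained at k = 2)
  C[2][0] = min over k of (A[2][0] + B[0][0] = -2 + -3 = -5, A[2][1] + B[1][0] = 7 + -2 = 5, A[2][2] + B[2][0] = -5 + -4 = -9) = -9 (attained at k = 2)
  C[2][1] = min over k of (A[2][0] + B[0][1] = -2 + 3 = 1, A[2][1] + B[1][1] = 7 + 3 = 10, A[2][2] + B[2][1] = -5 + -4 = -9) = -9 (attained at k = 2)
  C[2][2] = min over k of (A[2][0] + B[0][2] = -2 + 3 = 1, A[2][1] + B[1][2] = 7 + 4 = 11, A[2][2] + B[2][2] = -5 + 3 = -2) = -2 (attained at k = 2)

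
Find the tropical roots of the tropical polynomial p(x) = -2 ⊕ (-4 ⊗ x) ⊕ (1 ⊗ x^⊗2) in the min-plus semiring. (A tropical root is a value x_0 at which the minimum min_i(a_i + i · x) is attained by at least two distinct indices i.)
Roots: {-5, 2}

Each tropical root is a break point of the lower envelope of the lines y = a_i + i · x (there are 3 lines, with slopes 0, 1, ..., 2). Only the lines that attain the minimum somewhere contribute to roots; other lines are dominated. Here the surviving (envelope) indices are i = 2, i = 1, i = 0.
Intersections between consecutive envelope lines give the roots: for adjacent envelope indices i < j the intersection is x = (a_i − a_j) / (j − i). Reading off the sorted break points: {-5, 2}.
Verification: at each break x_0, at least two indices attain the minimum of min_i(a_i + i · x_0).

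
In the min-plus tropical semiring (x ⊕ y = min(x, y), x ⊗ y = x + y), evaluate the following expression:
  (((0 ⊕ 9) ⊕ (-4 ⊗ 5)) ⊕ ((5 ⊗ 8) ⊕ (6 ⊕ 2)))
(((0 ⊕ 9) ⊕ (-4 ⊗ 5)) ⊕ ((5 ⊗ 8) ⊕ (6 ⊕ 2))) = 0

Expand innermost to outermost. Recall ⊕ takes the minimum of its arguments and ⊗ takes their sum. Working out the expression (((0 ⊕ 9) ⊕ (-4 ⊗ 5)) ⊕ ((5 ⊗ 8) ⊕ (6 ⊕ 2))) gives 0.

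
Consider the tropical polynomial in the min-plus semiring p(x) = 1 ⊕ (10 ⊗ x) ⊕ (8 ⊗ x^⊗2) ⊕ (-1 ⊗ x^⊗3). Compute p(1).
p(1) = 1

A tropical monomial a ⊗ x^⊗i evaluates to a + i · x. Evaluating each term at x = 1:
  Term 0 contributes 1 + 0 · 1 = 1
  Term 1 contributes 10 + 1 · 1 = 11
  Term 2 contributes 8 + 2 · 1 = 10
  Term 3 contributes -1 + 3 · 1 = 2
p(1) = ⊕ of these = min[1, 11, 10, 2] = 1.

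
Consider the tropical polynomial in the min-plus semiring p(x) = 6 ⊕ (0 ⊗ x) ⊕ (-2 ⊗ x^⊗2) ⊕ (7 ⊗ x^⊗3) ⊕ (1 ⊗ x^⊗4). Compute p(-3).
p(-3) = -11

A tropical monomial a ⊗ x^⊗i evaluates to a + i · x. Evaluating each term at x = -3:
  Term 0 contributes 6 + 0 · -3 = 6
  Term 1 contributes 0 + 1 · -3 = -3
  Term 2 contributes -2 + 2 · -3 = -8
  Term 3 contributes 7 + 3 · -3 = -2
  Term 4 contributes 1 + 4 · -3 = -11
p(-3) = ⊕ of these = min[6, -3, -8, -2, -11] = -11.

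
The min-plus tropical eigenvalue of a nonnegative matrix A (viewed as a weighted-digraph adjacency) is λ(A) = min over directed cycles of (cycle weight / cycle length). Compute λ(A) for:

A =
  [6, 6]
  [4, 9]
λ(A) = 5

Enumerate directed cycles and compute their means (weight / length). Sample:
  cycle 0 → 0: weight = 6, length = 1, mean = 6/1 ≈ 6.000
  cycle 1 → 1: weight = 9, length = 1, mean = 9/1 ≈ 9.000
  cycle 0 → 1 → 0: weight = 10, length = 2, mean = 10/2 ≈ 5.000
  cycle 1 → 0 → 1: weight = 10, length = 2, mean = 10/2 ≈ 5.000
Minimum mean = 5.000, attained e.g. along the cycle 0 → 1 → 0 with weight 10 and length 2. So λ(A) = 10/2 = 5.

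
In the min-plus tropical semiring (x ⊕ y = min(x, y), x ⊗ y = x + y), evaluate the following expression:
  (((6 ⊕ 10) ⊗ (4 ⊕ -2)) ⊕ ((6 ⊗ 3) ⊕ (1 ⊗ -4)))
(((6 ⊕ 10) ⊗ (4 ⊕ -2)) ⊕ ((6 ⊗ 3) ⊕ (1 ⊗ -4))) = -3

Expand innermost to outermost. Recall ⊕ takes the minimum of its arguments and ⊗ takes their sum. Working out the expression (((6 ⊕ 10) ⊗ (4 ⊕ -2)) ⊕ ((6 ⊗ 3) ⊕ (1 ⊗ -4))) gives -3.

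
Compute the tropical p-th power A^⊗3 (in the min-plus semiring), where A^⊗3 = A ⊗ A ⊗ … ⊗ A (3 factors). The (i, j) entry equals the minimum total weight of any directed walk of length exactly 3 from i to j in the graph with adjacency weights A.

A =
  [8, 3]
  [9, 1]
A^⊗3 =
  [13, 5]
  [11, 3]

Each entry (A^⊗3)_ij equals the minimum over all length-3 walks i = v_0 → v_1 → … → v_3 = j of Σ_t A[v_t][v_{t+1}]. For example, for (i, j) = (0, 1) we minimise over 4 possible intermediate vertex sequences; the minimum is 5, attained along the walk 0 → 1 → 1 → 1.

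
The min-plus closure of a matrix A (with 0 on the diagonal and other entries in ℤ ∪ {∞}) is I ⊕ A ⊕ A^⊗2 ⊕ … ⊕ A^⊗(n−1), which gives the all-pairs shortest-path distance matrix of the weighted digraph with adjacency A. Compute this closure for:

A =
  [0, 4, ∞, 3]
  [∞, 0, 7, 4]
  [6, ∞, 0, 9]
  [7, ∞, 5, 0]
Closure =
  [0, 4, 8, 3]
  [11, 0, 7, 4]
  [6, 10, 0, 9]
  [7, 11, 5, 0]

This is the Floyd-Warshall all-pairs shortest-path computation. For each intermediate vertex k = 0, 1, …, 3, update dist[i][j] ← min(dist[i][j], dist[i][k] + dist[k][j]). The final matrix gives, for each (i, j), the minimum total weight of any directed path from i to j (possibly empty when i = j).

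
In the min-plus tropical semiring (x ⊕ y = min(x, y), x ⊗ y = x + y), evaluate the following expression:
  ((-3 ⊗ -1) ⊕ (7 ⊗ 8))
((-3 ⊗ -1) ⊕ (7 ⊗ 8)) = -4

Expand innermost to outermost. Recall ⊕ takes the minimum of its arguments and ⊗ takes their sum. Working out the expression ((-3 ⊗ -1) ⊕ (7 ⊗ 8)) gives -4.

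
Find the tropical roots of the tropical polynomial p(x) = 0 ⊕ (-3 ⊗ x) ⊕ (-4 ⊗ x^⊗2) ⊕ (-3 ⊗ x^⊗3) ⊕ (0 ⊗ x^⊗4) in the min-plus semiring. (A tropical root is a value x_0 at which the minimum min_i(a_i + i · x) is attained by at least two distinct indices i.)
Roots: {-3, -1, 1, 3}

Each tropical root is a break point of the lower envelope of the lines y = a_i + i · x (there are 5 lines, with slopes 0, 1, ..., 4). Only the lines that attain the minimum somewhere contribute to roots; other lines are dominated. Here the surviving (envelope) indices are i = 4, i = 3, i = 2, i = 1, i = 0.
Intersections between consecutive envelope lines give the roots: for adjacent envelope indices i < j the intersection is x = (a_i − a_j) / (j − i). Reading off the sorted break points: {-3, -1, 1, 3}.
Verification: at each break x_0, at least two indices attain the minimum of min_i(a_i + i · x_0).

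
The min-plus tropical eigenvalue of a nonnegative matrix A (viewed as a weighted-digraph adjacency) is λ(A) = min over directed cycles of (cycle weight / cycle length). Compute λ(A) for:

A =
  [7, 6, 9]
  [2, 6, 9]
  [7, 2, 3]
λ(A) = 3

Enumerate directed cycles and compute their means (weight / length). Sample:
  cycle 0 → 0: weight = 7, length = 1, mean = 7/1 ≈ 7.000
  cycle 1 → 1: weight = 6, length = 1, mean = 6/1 ≈ 6.000
  cycle 2 → 2: weight = 3, length = 1, mean = 3/1 ≈ 3.000
  cycle 0 → 1 → 0: weight = 8, length = 2, mean = 8/2 ≈ 4.000
  cycle 0 → 2 → 0: weight = 16, length = 2, mean = 16/2 ≈ 8.000
  cycle 1 → 0 → 1: weight = 8, length = 2, mean = 8/2 ≈ 4.000
Minimum mean = 3.000, attained e.g. along the cycle 2 → 2 with weight 3 and length 1. So λ(A) = 3/1 = 3.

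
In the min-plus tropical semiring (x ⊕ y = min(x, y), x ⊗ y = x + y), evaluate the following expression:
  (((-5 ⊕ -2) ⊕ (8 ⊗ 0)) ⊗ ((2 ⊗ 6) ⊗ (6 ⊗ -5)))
(((-5 ⊕ -2) ⊕ (8 ⊗ 0)) ⊗ ((2 ⊗ 6) ⊗ (6 ⊗ -5))) = 4

Expand innermost to outermost. Recall ⊕ takes the minimum of its arguments and ⊗ takes their sum. Working out the expression (((-5 ⊕ -2) ⊕ (8 ⊗ 0)) ⊗ ((2 ⊗ 6) ⊗ (6 ⊗ -5))) gives 4.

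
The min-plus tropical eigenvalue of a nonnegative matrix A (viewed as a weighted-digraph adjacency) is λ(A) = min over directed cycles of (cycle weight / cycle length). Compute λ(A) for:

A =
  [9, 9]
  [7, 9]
λ(A) = 8

Enumerate directed cycles and compute their means (weight / length). Sample:
  cycle 0 → 0: weight = 9, length = 1, mean = 9/1 ≈ 9.000
  cycle 1 → 1: weight = 9, length = 1, mean = 9/1 ≈ 9.000
  cycle 0 → 1 → 0: weight = 16, length = 2, mean = 16/2 ≈ 8.000
  cycle 1 → 0 → 1: weight = 16, length = 2, mean = 16/2 ≈ 8.000
Minimum mean = 8.000, attained e.g. along the cycle 0 → 1 → 0 with weight 16 and length 2. So λ(A) = 16/2 = 8.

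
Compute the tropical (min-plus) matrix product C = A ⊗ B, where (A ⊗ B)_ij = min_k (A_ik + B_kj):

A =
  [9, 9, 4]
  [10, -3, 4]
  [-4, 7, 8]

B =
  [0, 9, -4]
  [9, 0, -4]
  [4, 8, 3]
A ⊗ B =
  [8, 9, 5]
  [6, -3, -7]
  [-4, 5, -8]

Apply the min-plus product entry-by-entry:
  C[0][0] = min over k of (A[0][0] + B[0][0] = 9 + 0 = 9, A[0][1] + B[1][0] = 9 + 9 = 18, A[0][2] + B[2][0] = 4 + 4 = 8) = 8 (attained at k = 2)
  C[0][1] = min over k of (A[0][0] + B[0][1] = 9 + 9 = 18, A[0][1] + B[1][1] = 9 + 0 = 9, A[0][2] + B[2][1] = 4 + 8 = 12) = 9 (attained at k = 1)
  C[0][2] = min over k of (A[0][0] + B[0][2] = 9 + -4 = 5, A[0][1] + B[1][2] = 9 + -4 = 5, A[0][2] + B[2][2] = 4 + 3 = 7) = 5 (attained at k = 0)
  C[1][0] = min over k of (A[1][0] + B[0][0] = 10 + 0 = 10, A[1][1] + B[1][0] = -3 + 9 = 6, A[1][2] + B[2][0] = 4 + 4 = 8) = 6 (attained at k = 1)
  C[1][1] = min over k of (A[1][0] + B[0][1] = 10 + 9 = 19, A[1][1] + B[1][1] = -3 + 0 = -3, A[1][2] + B[2][1] = 4 + 8 = 12) = -3 (attained at k = 1)
  C[1][2] = min over k of (A[1][0] + B[0][2] = 10 + -4 = 6, A[1][1] + B[1][2] = -3 + -4 = -7, A[1][2] + B[2][2] = 4 + 3 = 7) = -7 (attained at k = 1)
  C[2][0] = min over k of (A[2][0] + B[0][0] = -4 + 0 = -4, A[2][1] + B[1][0] = 7 + 9 = 16, A[2][2] + B[2][0] = 8 + 4 = 12) = -4 (attained at k = 0)
  C[2][1] = min over k of (A[2][0] + B[0][1] = -4 + 9 = 5, A[2][1] + B[1][1] = 7 + 0 = 7, A[2][2] + B[2][1] = 8 + 8 = 16) = 5 (attained at k = 0)
  C[2][2] = min over k of (A[2][0] + B[0][2] = -4 + -4 = -8, A[2][1] + B[1][2] = 7 + -4 = 3, A[2][2] + B[2][2] = 8 + 3 = 11) = -8 (attained at k = 0)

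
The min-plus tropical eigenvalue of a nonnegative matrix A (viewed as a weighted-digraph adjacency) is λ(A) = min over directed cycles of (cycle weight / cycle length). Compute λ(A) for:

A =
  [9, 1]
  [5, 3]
λ(A) = 3

Enumerate directed cycles and compute their means (weight / length). Sample:
  cycle 0 → 0: weight = 9, length = 1, mean = 9/1 ≈ 9.000
  cycle 1 → 1: weight = 3, length = 1, mean = 3/1 ≈ 3.000
  cycle 0 → 1 → 0: weight = 6, length = 2, mean = 6/2 ≈ 3.000
  cycle 1 → 0 → 1: weight = 6, length = 2, mean = 6/2 ≈ 3.000
Minimum mean = 3.000, attained e.g. along the cycle 1 → 1 with weight 3 and length 1. So λ(A) = 3/1 = 3.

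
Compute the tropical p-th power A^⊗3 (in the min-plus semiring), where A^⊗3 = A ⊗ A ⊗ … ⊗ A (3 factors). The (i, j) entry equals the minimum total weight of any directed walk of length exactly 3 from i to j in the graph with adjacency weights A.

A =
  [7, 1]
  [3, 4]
A^⊗3 =
  [8, 5]
  [7, 8]

Each entry (A^⊗3)_ij equals the minimum over all length-3 walks i = v_0 → v_1 → … → v_3 = j of Σ_t A[v_t][v_{t+1}]. For example, for (i, j) = (0, 1) we minimise over 4 possible intermediate vertex sequences; the minimum is 5, attained along the walk 0 → 1 → 0 → 1.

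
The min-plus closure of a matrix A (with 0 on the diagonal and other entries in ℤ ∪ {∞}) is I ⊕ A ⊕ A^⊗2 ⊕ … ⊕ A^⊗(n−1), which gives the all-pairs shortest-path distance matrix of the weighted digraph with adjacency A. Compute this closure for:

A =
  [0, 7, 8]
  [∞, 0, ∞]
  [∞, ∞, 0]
Closure =
  [0, 7, 8]
  [∞, 0, ∞]
  [∞, ∞, 0]

This is the Floyd-Warshall all-pairs shortest-path computation. For each intermediate vertex k = 0, 1, …, 2, update dist[i][j] ← min(dist[i][j], dist[i][k] + dist[k][j]). The final matrix gives, for each (i, j), the minimum total weight of any directed path from i to j (possibly empty when i = j).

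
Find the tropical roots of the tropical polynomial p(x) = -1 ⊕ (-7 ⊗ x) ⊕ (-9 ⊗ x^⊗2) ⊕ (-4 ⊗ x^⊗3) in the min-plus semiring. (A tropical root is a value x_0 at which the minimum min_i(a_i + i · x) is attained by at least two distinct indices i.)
Roots: {-5, 2, 6}

Each tropical root is a break point of the lower envelope of the lines y = a_i + i · x (there are 4 lines, with slopes 0, 1, ..., 3). Only the lines that attain the minimum somewhere contribute to roots; other lines are dominated. Here the surviving (envelope) indices are i = 3, i = 2, i = 1, i = 0.
Intersections between consecutive envelope lines give the roots: for adjacent envelope indices i < j the intersection is x = (a_i − a_j) / (j − i). Reading off the sorted break points: {-5, 2, 6}.
Verification: at each break x_0, at least two indices attain the minimum of min_i(a_i + i · x_0).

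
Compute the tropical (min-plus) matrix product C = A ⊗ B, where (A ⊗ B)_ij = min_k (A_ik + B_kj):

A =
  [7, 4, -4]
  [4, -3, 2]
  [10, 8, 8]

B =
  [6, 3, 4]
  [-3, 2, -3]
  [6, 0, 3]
A ⊗ B =
  [1, -4, -1]
  [-6, -1, -6]
  [5, 8, 5]

Apply the min-plus product entry-by-entry:
  C[0][0] = min over k of (A[0][0] + B[0][0] = 7 + 6 = 13, A[0][1] + B[1][0] = 4 + -3 = 1, A[0][2] + B[2][0] = -4 + 6 = 2) = 1 (attained at k = 1)
  C[0][1] = min over k of (A[0][0] + B[0][1] = 7 + 3 = 10, A[0][1] + B[1][1] = 4 + 2 = 6, A[0][2] + B[2][1] = -4 + 0 = -4) = -4 (attained at k = 2)
  C[0][2] = min over k of (A[0][0] + B[0][2] = 7 + 4 = 11, A[0][1] + B[1][2] = 4 + -3 = 1, A[0][2] + B[2][2] = -4 + 3 = -1) = -1 (attained at k = 2)
  C[1][0] = min over k of (A[1][0] + B[0][0] = 4 + 6 = 10, A[1][1] + B[1][0] = -3 + -3 = -6, A[1][2] + B[2][0] = 2 + 6 = 8) = -6 (attained at k = 1)
  C[1][1] = min over k of (A[1][0] + B[0][1] = 4 + 3 = 7, A[1][1] + B[1][1] = -3 + 2 = -1, A[1][2] + B[2][1] = 2 + 0 = 2) = -1 (attained at k = 1)
  C[1][2] = min over k of (A[1][0] + B[0][2] = 4 + 4 = 8, A[1][1] + B[1][2] = -3 + -3 = -6, A[1][2] + B[2][2] = 2 + 3 = 5) = -6 (attained at k = 1)
  C[2][0] = min over k of (A[2][0] + B[0][0] = 10 + 6 = 16, A[2][1] + B[1][0] = 8 + -3 = 5, A[2][2] + B[2][0] = 8 + 6 = 14) = 5 (attained at k = 1)
  C[2][1] = min over k of (A[2][0] + B[0][1] = 10 + 3 = 13, A[2][1] + B[1][1] = 8 + 2 = 10, A[2][2] + B[2][1] = 8 + 0 = 8) = 8 (attained at k = 2)
  C[2][2] = min over k of (A[2][0] + B[0][2] = 10 + 4 = 14, A[2][1] + B[1][2] = 8 + -3 = 5, A[2][2] + B[2][2] = 8 + 3 = 11) = 5 (attained at k = 1)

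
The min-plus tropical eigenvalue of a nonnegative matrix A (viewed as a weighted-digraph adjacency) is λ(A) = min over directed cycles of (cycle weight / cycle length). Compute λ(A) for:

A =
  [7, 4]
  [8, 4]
λ(A) = 4

Enumerate directed cycles and compute their means (weight / length). Sample:
  cycle 0 → 0: weight = 7, length = 1, mean = 7/1 ≈ 7.000
  cycle 1 → 1: weight = 4, length = 1, mean = 4/1 ≈ 4.000
  cycle 0 → 1 → 0: weight = 12, length = 2, mean = 12/2 ≈ 6.000
  cycle 1 → 0 → 1: weight = 12, length = 2, mean = 12/2 ≈ 6.000
Minimum mean = 4.000, attained e.g. along the cycle 1 → 1 with weight 4 and length 1. So λ(A) = 4/1 = 4.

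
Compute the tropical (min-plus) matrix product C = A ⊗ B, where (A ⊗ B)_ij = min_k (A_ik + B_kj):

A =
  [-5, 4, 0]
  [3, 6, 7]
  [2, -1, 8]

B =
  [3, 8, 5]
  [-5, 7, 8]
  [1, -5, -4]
A ⊗ B =
  [-2, -5, -4]
  [1, 2, 3]
  [-6, 3, 4]

Apply the min-plus product entry-by-entry:
  C[0][0] = min over k of (A[0][0] + B[0][0] = -5 + 3 = -2, A[0][1] + B[1][0] = 4 + -5 = -1, A[0][2] + B[2][0] = 0 + 1 = 1) = -2 (attained at k = 0)
  C[0][1] = min over k of (A[0][0] + B[0][1] = -5 + 8 = 3, A[0][1] + B[1][1] = 4 + 7 = 11, A[0][2] + B[2][1] = 0 + -5 = -5) = -5 (attained at k = 2)
  C[0][2] = min over k of (A[0][0] + B[0][2] = -5 + 5 = 0, A[0][1] + B[1][2] = 4 + 8 = 12, A[0][2] + B[2][2] = 0 + -4 = -4) = -4 (attained at k = 2)
  C[1][0] = min over k of (A[1][0] + B[0][0] = 3 + 3 = 6, A[1][1] + B[1][0] = 6 + -5 = 1, A[1][2] + B[2][0] = 7 + 1 = 8) = 1 (attained at k = 1)
  C[1][1] = min over k of (A[1][0] + B[0][1] = 3 + 8 = 11, A[1][1] + B[1][1] = 6 + 7 = 13, A[1][2] + B[2][1] = 7 + -5 = 2) = 2 (attained at k = 2)
  C[1][2] = min over k of (A[1][0] + B[0][2] = 3 + 5 = 8, A[1][1] + B[1][2] = 6 + 8 = 14, A[1][2] + B[2][2] = 7 + -4 = 3) = 3 (attained at k = 2)
  C[2][0] = min over k of (A[2][0] + B[0][0] = 2 + 3 = 5, A[2][1] + B[1][0] = -1 + -5 = -6, A[2][2] + B[2][0] = 8 + 1 = 9) = -6 (attained at k = 1)
  C[2][1] = min over k of (A[2][0] + B[0][1] = 2 + 8 = 10, A[2][1] + B[1][1] = -1 + 7 = 6, A[2][2] + B[2][1] = 8 + -5 = 3) = 3 (attained at k = 2)
  C[2][2] = min over k of (A[2][0] + B[0][2] = 2 + 5 = 7, A[2][1] + B[1][2] = -1 + 8 = 7, A[2][2] + B[2][2] = 8 + -4 = 4) = 4 (attained at k = 2)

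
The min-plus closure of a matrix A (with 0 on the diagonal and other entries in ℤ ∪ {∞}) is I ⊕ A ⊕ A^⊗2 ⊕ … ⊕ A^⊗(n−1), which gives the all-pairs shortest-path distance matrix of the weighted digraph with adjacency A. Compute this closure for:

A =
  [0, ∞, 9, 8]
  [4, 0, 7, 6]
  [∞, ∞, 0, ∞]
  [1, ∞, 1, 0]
Closure =
  [0, ∞, 9, 8]
  [4, 0, 7, 6]
  [∞, ∞, 0, ∞]
  [1, ∞, 1, 0]

This is the Floyd-Warshall all-pairs shortest-path computation. For each intermediate vertex k = 0, 1, …, 3, update dist[i][j] ← min(dist[i][j], dist[i][k] + dist[k][j]). The final matrix gives, for each (i, j), the minimum total weight of any directed path from i to j (possibly empty when i = j).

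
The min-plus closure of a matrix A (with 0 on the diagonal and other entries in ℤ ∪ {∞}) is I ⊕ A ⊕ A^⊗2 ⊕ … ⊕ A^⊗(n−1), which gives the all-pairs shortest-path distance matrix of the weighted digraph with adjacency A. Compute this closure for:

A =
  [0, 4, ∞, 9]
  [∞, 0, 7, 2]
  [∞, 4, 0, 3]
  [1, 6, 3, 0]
Closure =
  [0, 4, 9, 6]
  [3, 0, 5, 2]
  [4, 4, 0, 3]
  [1, 5, 3, 0]

This is the Floyd-Warshall all-pairs shortest-path computation. For each intermediate vertex k = 0, 1, …, 3, update dist[i][j] ← min(dist[i][j], dist[i][k] + dist[k][j]). The final matrix gives, for each (i, j), the minimum total weight of any directed path from i to j (possibly empty when i = j).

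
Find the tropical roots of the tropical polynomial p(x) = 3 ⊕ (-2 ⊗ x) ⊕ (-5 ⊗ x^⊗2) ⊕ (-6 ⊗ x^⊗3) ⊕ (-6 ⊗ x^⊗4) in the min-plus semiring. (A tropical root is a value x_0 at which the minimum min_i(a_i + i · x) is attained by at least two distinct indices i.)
Roots: {0, 1, 3, 5}

Each tropical root is a break point of the lower envelope of the lines y = a_i + i · x (there are 5 lines, with slopes 0, 1, ..., 4). Only the lines that attain the minimum somewhere contribute to roots; other lines are dominated. Here the surviving (envelope) indices are i = 4, i = 3, i = 2, i = 1, i = 0.
Intersections between consecutive envelope lines give the roots: for adjacent envelope indices i < j the intersection is x = (a_i − a_j) / (j − i). Reading off the sorted break points: {0, 1, 3, 5}.
Verification: at each break x_0, at least two indices attain the minimum of min_i(a_i + i · x_0).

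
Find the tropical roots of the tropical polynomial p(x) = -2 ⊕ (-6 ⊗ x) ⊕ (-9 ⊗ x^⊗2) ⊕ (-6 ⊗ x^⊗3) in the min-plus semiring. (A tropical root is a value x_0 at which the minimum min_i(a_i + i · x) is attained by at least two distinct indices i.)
Roots: {-3, 3, 4}

Each tropical root is a break point of the lower envelope of the lines y = a_i + i · x (there are 4 lines, with slopes 0, 1, ..., 3). Only the lines that attain the minimum somewhere contribute to roots; other lines are dominated. Here the surviving (envelope) indices are i = 3, i = 2, i = 1, i = 0.
Intersections between consecutive envelope lines give the roots: for adjacent envelope indices i < j the intersection is x = (a_i − a_j) / (j − i). Reading off the sorted break points: {-3, 3, 4}.
Verification: at each break x_0, at least two indices attain the minimum of min_i(a_i + i · x_0).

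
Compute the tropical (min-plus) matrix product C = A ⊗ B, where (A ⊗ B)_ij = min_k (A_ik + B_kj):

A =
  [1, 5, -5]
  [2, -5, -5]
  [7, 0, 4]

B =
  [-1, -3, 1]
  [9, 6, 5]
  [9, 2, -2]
A ⊗ B =
  [0, -3, -7]
  [1, -3, -7]
  [6, 4, 2]

Apply the min-plus product entry-by-entry:
  C[0][0] = min over k of (A[0][0] + B[0][0] = 1 + -1 = 0, A[0][1] + B[1][0] = 5 + 9 = 14, A[0][2] + B[2][0] = -5 + 9 = 4) = 0 (attained at k = 0)
  C[0][1] = min over k of (A[0][0] + B[0][1] = 1 + -3 = -2, A[0][1] + B[1][1] = 5 + 6 = 11, A[0][2] + B[2][1] = -5 + 2 = -3) = -3 (attained at k = 2)
  C[0][2] = min over k of (A[0][0] + B[0][2] = 1 + 1 = 2, A[0][1] + B[1][2] = 5 + 5 = 10, A[0][2] + B[2][2] = -5 + -2 = -7) = -7 (attained at k = 2)
  C[1][0] = min over k of (A[1][0] + B[0][0] = 2 + -1 = 1, A[1][1] + B[1][0] = -5 + 9 = 4, A[1][2] + B[2][0] = -5 + 9 = 4) = 1 (attained at k = 0)
  C[1][1] = min over k of (A[1][0] + B[0][1] = 2 + -3 = -1, A[1][1] + B[1][1] = -5 + 6 = 1, A[1][2] + B[2][1] = -5 + 2 = -3) = -3 (attained at k = 2)
  C[1][2] = min over k of (A[1][0] + B[0][2] = 2 + 1 = 3, A[1][1] + B[1][2] = -5 + 5 = 0, A[1][2] + B[2][2] = -5 + -2 = -7) = -7 (attained at k = 2)
  C[2][0] = min over k of (A[2][0] + B[0][0] = 7 + -1 = 6, A[2][1] + B[1][0] = 0 + 9 = 9, A[2][2] + B[2][0] = 4 + 9 = 13) = 6 (attained at k = 0)
  C[2][1] = min over k of (A[2][0] + B[0][1] = 7 + -3 = 4, A[2][1] + B[1][1] = 0 + 6 = 6, A[2][2] + B[2][1] = 4 + 2 = 6) = 4 (attained at k = 0)
  C[2][2] = min over k of (A[2][0] + B[0][2] = 7 + 1 = 8, A[2][1] + B[1][2] = 0 + 5 = 5, A[2][2] + B[2][2] = 4 + -2 = 2) = 2 (attained at k = 2)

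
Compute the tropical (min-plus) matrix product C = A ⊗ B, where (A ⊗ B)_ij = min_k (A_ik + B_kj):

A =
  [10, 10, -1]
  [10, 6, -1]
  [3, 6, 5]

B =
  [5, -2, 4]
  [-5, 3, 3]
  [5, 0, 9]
A ⊗ B =
  [4, -1, 8]
  [1, -1, 8]
  [1, 1, 7]

Apply the min-plus product entry-by-entry:
  C[0][0] = min over k of (A[0][0] + B[0][0] = 10 + 5 = 15, A[0][1] + B[1][0] = 10 + -5 = 5, A[0][2] + B[2][0] = -1 + 5 = 4) = 4 (attained at k = 2)
  C[0][1] = min over k of (A[0][0] + B[0][1] = 10 + -2 = 8, A[0][1] + B[1][1] = 10 + 3 = 13, A[0][2] + B[2][1] = -1 + 0 = -1) = -1 (attained at k = 2)
  C[0][2] = min over k of (A[0][0] + B[0][2] = 10 + 4 = 14, A[0][1] + B[1][2] = 10 + 3 = 13, A[0][2] + B[2][2] = -1 + 9 = 8) = 8 (attained at k = 2)
  C[1][0] = min over k of (A[1][0] + B[0][0] = 10 + 5 = 15, A[1][1] + B[1][0] = 6 + -5 = 1, A[1][2] + B[2][0] = -1 + 5 = 4) = 1 (attained at k = 1)
  C[1][1] = min over k of (A[1][0] + B[0][1] = 10 + -2 = 8, A[1][1] + B[1][1] = 6 + 3 = 9, A[1][2] + B[2][1] = -1 + 0 = -1) = -1 (attained at k = 2)
  C[1][2] = min over k of (A[1][0] + B[0][2] = 10 + 4 = 14, A[1][1] + B[1][2] = 6 + 3 = 9, A[1][2] + B[2][2] = -1 + 9 = 8) = 8 (attained at k = 2)
  C[2][0] = min over k of (A[2][0] + B[0][0] = 3 + 5 = 8, A[2][1] + B[1][0] = 6 + -5 = 1, A[2][2] + B[2][0] = 5 + 5 = 10) = 1 (attained at k = 1)
  C[2][1] = min over k of (A[2][0] + B[0][1] = 3 + -2 = 1, A[2][1] + B[1][1] = 6 + 3 = 9, A[2][2] + B[2][1] = 5 + 0 = 5) = 1 (attained at k = 0)
  C[2][2] = min over k of (A[2][0] + B[0][2] = 3 + 4 = 7, A[2][1] + B[1][2] = 6 + 3 = 9, A[2][2] + B[2][2] = 5 + 9 = 14) = 7 (attained at k = 0)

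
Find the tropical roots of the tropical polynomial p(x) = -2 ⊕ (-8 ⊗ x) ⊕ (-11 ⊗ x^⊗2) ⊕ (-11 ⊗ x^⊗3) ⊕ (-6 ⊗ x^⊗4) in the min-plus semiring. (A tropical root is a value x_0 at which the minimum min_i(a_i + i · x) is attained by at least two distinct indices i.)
Roots: {-5, 0, 3, 6}

Each tropical root is a break point of the lower envelope of the lines y = a_i + i · x (there are 5 lines, with slopes 0, 1, ..., 4). Only the lines that attain the minimum somewhere contribute to roots; other lines are dominated. Here the surviving (envelope) indices are i = 4, i = 3, i = 2, i = 1, i = 0.
Intersections between consecutive envelope lines give the roots: for adjacent envelope indices i < j the intersection is x = (a_i − a_j) / (j − i). Reading off the sorted break points: {-5, 0, 3, 6}.
Verification: at each break x_0, at least two indices attain the minimum of min_i(a_i + i · x_0).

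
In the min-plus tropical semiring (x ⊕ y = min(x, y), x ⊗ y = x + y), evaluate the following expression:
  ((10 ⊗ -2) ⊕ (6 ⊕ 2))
((10 ⊗ -2) ⊕ (6 ⊕ 2)) = 2

Expand innermost to outermost. Recall ⊕ takes the minimum of its arguments and ⊗ takes their sum. Working out the expression ((10 ⊗ -2) ⊕ (6 ⊕ 2)) gives 2.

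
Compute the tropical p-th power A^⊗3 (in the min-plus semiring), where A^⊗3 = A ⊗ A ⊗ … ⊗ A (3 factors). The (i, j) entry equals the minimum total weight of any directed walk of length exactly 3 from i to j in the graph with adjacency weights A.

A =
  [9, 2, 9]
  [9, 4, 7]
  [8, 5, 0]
A^⊗3 =
  [15, 10, 9]
  [15, 12, 7]
  [8, 5, 0]

Each entry (A^⊗3)_ij equals the minimum over all length-3 walks i = v_0 → v_1 → … → v_3 = j of Σ_t A[v_t][v_{t+1}]. For example, for (i, j) = (0, 2) we minimise over 9 possible intermediate vertex sequences; the minimum is 9, attained along the walk 0 → 1 → 2 → 2.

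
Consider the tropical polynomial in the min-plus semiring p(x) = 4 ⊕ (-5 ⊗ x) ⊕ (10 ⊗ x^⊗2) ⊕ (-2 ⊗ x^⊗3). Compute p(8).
p(8) = 3

A tropical monomial a ⊗ x^⊗i evaluates to a + i · x. Evaluating each term at x = 8:
  Term 0 contributes 4 + 0 · 8 = 4
  Term 1 contributes -5 + 1 · 8 = 3
  Term 2 contributes 10 + 2 · 8 = 26
  Term 3 contributes -2 + 3 · 8 = 22
p(8) = ⊕ of these = min[4, 3, 26, 22] = 3.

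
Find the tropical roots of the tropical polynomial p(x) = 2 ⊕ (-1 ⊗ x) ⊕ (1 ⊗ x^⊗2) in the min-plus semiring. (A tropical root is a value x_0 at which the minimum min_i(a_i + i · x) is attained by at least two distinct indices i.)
Roots: {-2, 3}

Each tropical root is a break point of the lower envelope of the lines y = a_i + i · x (there are 3 lines, with slopes 0, 1, ..., 2). Only the lines that attain the minimum somewhere contribute to roots; other lines are dominated. Here the surviving (envelope) indices are i = 2, i = 1, i = 0.
Intersections between consecutive envelope lines give the roots: for adjacent envelope indices i < j the intersection is x = (a_i − a_j) / (j − i). Reading off the sorted break points: {-2, 3}.
Verification: at each break x_0, at least two indices attain the minimum of min_i(a_i + i · x_0).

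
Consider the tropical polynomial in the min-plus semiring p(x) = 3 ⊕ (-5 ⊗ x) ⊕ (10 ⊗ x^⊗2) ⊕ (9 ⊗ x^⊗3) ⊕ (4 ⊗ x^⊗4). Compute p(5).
p(5) = 0

A tropical monomial a ⊗ x^⊗i evaluates to a + i · x. Evaluating each term at x = 5:
  Term 0 contributes 3 + 0 · 5 = 3
  Term 1 contributes -5 + 1 · 5 = 0
  Term 2 contributes 10 + 2 · 5 = 20
  Term 3 contributes 9 + 3 · 5 = 24
  Term 4 contributes 4 + 4 · 5 = 24
p(5) = ⊕ of these = min[3, 0, 20, 24, 24] = 0.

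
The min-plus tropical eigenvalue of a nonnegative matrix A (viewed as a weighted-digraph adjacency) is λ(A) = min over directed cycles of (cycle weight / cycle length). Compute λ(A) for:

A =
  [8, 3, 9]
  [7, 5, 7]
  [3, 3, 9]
λ(A) = 13/3

Enumerate directed cycles and compute their means (weight / length). Sample:
  cycle 0 → 0: weight = 8, length = 1, mean = 8/1 ≈ 8.000
  cycle 1 → 1: weight = 5, length = 1, mean = 5/1 ≈ 5.000
  cycle 2 → 2: weight = 9, length = 1, mean = 9/1 ≈ 9.000
  cycle 0 → 1 → 0: weight = 10, length = 2, mean = 10/2 ≈ 5.000
  cycle 0 → 2 → 0: weight = 12, length = 2, mean = 12/2 ≈ 6.000
  cycle 1 → 0 → 1: weight = 10, length = 2, mean = 10/2 ≈ 5.000
Minimum mean = 4.333, attained e.g. along the cycle 0 → 1 → 2 → 0 with weight 13 and length 3. So λ(A) = 13/3 = 13/3.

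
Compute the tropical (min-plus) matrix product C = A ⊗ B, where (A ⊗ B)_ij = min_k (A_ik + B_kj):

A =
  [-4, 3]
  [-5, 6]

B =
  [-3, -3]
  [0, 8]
A ⊗ B =
  [-7, -7]
  [-8, -8]

Apply the min-plus product entry-by-entry:
  C[0][0] = min over k of (A[0][0] + B[0][0] = -4 + -3 = -7, A[0][1] + B[1][0] = 3 + 0 = 3) = -7 (attained at k = 0)
  C[0][1] = min over k of (A[0][0] + B[0][1] = -4 + -3 = -7, A[0][1] + B[1][1] = 3 + 8 = 11) = -7 (attained at k = 0)
  C[1][0] = min over k of (A[1][0] + B[0][0] = -5 + -3 = -8, A[1][1] + B[1][0] = 6 + 0 = 6) = -8 (attained at k = 0)
  C[1][1] = min over k of (A[1][0] + B[0][1] = -5 + -3 = -8, A[1][1] + B[1][1] = 6 + 8 = 14) = -8 (attained at k = 0)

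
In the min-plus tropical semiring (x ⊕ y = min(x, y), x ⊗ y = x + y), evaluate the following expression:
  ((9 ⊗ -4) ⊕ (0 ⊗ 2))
((9 ⊗ -4) ⊕ (0 ⊗ 2)) = 2

Expand innermost to outermost. Recall ⊕ takes the minimum of its arguments and ⊗ takes their sum. Working out the expression ((9 ⊗ -4) ⊕ (0 ⊗ 2)) gives 2.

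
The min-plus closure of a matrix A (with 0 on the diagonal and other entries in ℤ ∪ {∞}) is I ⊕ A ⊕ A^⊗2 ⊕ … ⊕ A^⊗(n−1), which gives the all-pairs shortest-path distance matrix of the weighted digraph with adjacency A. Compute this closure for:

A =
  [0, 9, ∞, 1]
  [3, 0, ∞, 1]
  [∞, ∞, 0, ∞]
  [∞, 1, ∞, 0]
Closure =
  [0, 2, ∞, 1]
  [3, 0, ∞, 1]
  [∞, ∞, 0, ∞]
  [4, 1, ∞, 0]

This is the Floyd-Warshall all-pairs shortest-path computation. For each intermediate vertex k = 0, 1, …, 3, update dist[i][j] ← min(dist[i][j], dist[i][k] + dist[k][j]). The final matrix gives, for each (i, j), the minimum total weight of any directed path from i to j (possibly empty when i = j).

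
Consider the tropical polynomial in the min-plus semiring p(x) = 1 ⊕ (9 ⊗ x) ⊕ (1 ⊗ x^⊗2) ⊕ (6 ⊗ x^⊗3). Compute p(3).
p(3) = 1

A tropical monomial a ⊗ x^⊗i evaluates to a + i · x. Evaluating each term at x = 3:
  Term 0 contributes 1 + 0 · 3 = 1
  Term 1 contributes 9 + 1 · 3 = 12
  Term 2 contributes 1 + 2 · 3 = 7
  Term 3 contributes 6 + 3 · 3 = 15
p(3) = ⊕ of these = min[1, 12, 7, 15] = 1.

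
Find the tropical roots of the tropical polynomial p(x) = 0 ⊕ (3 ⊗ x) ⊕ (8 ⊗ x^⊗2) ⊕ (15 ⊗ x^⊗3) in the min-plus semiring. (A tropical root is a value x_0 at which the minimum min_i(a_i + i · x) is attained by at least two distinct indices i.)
Roots: {-7, -5, -3}

Each tropical root is a break point of the lower envelope of the lines y = a_i + i · x (there are 4 lines, with slopes 0, 1, ..., 3). Only the lines that attain the minimum somewhere contribute to roots; other lines are dominated. Here the surviving (envelope) indices are i = 3, i = 2, i = 1, i = 0.
Intersections between consecutive envelope lines give the roots: for adjacent envelope indices i < j the intersection is x = (a_i − a_j) / (j − i). Reading off the sorted break points: {-7, -5, -3}.
Verification: at each break x_0, at least two indices attain the minimum of min_i(a_i + i · x_0).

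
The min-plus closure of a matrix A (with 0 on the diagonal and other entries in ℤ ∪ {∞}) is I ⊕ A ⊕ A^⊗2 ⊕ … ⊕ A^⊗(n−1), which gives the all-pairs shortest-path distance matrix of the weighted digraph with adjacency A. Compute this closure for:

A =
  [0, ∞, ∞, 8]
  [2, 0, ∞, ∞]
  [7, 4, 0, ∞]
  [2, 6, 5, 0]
Closure =
  [0, 14, 13, 8]
  [2, 0, 15, 10]
  [6, 4, 0, 14]
  [2, 6, 5, 0]

This is the Floyd-Warshall all-pairs shortest-path computation. For each intermediate vertex k = 0, 1, …, 3, update dist[i][j] ← min(dist[i][j], dist[i][k] + dist[k][j]). The final matrix gives, for each (i, j), the minimum total weight of any directed path from i to j (possibly empty when i = j).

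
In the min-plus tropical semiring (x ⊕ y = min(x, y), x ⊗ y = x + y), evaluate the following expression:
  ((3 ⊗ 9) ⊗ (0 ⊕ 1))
((3 ⊗ 9) ⊗ (0 ⊕ 1)) = 12

Expand innermost to outermost. Recall ⊕ takes the minimum of its arguments and ⊗ takes their sum. Working out the expression ((3 ⊗ 9) ⊗ (0 ⊕ 1)) gives 12.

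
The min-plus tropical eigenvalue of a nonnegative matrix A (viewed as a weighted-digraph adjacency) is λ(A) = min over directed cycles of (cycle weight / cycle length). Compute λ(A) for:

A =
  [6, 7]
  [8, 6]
λ(A) = 6

Enumerate directed cycles and compute their means (weight / length). Sample:
  cycle 0 → 0: weight = 6, length = 1, mean = 6/1 ≈ 6.000
  cycle 1 → 1: weight = 6, length = 1, mean = 6/1 ≈ 6.000
  cycle 0 → 1 → 0: weight = 15, length = 2, mean = 15/2 ≈ 7.500
  cycle 1 → 0 → 1: weight = 15, length = 2, mean = 15/2 ≈ 7.500
Minimum mean = 6.000, attained e.g. along the cycle 0 → 0 with weight 6 and length 1. So λ(A) = 6/1 = 6.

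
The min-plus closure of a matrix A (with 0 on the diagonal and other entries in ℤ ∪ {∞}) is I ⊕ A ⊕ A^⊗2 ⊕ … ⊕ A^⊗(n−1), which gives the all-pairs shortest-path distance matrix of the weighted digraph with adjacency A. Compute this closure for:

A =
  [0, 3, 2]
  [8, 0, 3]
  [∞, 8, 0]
Closure =
  [0, 3, 2]
  [8, 0, 3]
  [16, 8, 0]

This is the Floyd-Warshall all-pairs shortest-path computation. For each intermediate vertex k = 0, 1, …, 2, update dist[i][j] ← min(dist[i][j], dist[i][k] + dist[k][j]). The final matrix gives, for each (i, j), the minimum total weight of any directed path from i to j (possibly empty when i = j).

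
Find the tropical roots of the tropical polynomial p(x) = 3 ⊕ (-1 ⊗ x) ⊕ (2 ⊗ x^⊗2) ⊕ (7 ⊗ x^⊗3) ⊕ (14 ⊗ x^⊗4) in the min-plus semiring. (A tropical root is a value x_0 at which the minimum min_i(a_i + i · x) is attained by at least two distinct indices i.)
Roots: {-7, -5, -3, 4}

Each tropical root is a break point of the lower envelope of the lines y = a_i + i · x (there are 5 lines, with slopes 0, 1, ..., 4). Only the lines that attain the minimum somewhere contribute to roots; other lines are dominated. Here the surviving (envelope) indices are i = 4, i = 3, i = 2, i = 1, i = 0.
Intersections between consecutive envelope lines give the roots: for adjacent envelope indices i < j the intersection is x = (a_i − a_j) / (j − i). Reading off the sorted break points: {-7, -5, -3, 4}.
Verification: at each break x_0, at least two indices attain the minimum of min_i(a_i + i · x_0).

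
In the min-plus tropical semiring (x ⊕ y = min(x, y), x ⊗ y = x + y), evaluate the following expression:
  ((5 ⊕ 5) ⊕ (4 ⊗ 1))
((5 ⊕ 5) ⊕ (4 ⊗ 1)) = 5

Expand innermost to outermost. Recall ⊕ takes the minimum of its arguments and ⊗ takes their sum. Working out the expression ((5 ⊕ 5) ⊕ (4 ⊗ 1)) gives 5.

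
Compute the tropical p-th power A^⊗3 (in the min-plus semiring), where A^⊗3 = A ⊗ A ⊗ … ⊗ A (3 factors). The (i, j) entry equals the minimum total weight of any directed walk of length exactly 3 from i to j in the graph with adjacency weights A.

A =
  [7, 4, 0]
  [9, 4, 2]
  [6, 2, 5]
A^⊗3 =
  [11, 6, 4]
  [12, 8, 6]
  [10, 6, 8]

Each entry (A^⊗3)_ij equals the minimum over all length-3 walks i = v_0 → v_1 → … → v_3 = j of Σ_t A[v_t][v_{t+1}]. For example, for (i, j) = (0, 2) we minimise over 9 possible intermediate vertex sequences; the minimum is 4, attained along the walk 0 → 2 → 1 → 2.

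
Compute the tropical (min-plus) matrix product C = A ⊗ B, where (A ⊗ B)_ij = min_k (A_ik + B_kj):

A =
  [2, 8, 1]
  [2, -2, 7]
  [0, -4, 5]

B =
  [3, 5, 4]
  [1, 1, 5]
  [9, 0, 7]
A ⊗ B =
  [5, 1, 6]
  [-1, -1, 3]
  [-3, -3, 1]

Apply the min-plus product entry-by-entry:
  C[0][0] = min over k of (A[0][0] + B[0][0] = 2 + 3 = 5, A[0][1] + B[1][0] = 8 + 1 = 9, A[0][2] + B[2][0] = 1 + 9 = 10) = 5 (attained at k = 0)
  C[0][1] = min over k of (A[0][0] + B[0][1] = 2 + 5 = 7, A[0][1] + B[1][1] = 8 + 1 = 9, A[0][2] + B[2][1] = 1 + 0 = 1) = 1 (attained at k = 2)
  C[0][2] = min over k of (A[0][0] + B[0][2] = 2 + 4 = 6, A[0][1] + B[1][2] = 8 + 5 = 13, A[0][2] + B[2][2] = 1 + 7 = 8) = 6 (attained at k = 0)
  C[1][0] = min over k of (A[1][0] + B[0][0] = 2 + 3 = 5, A[1][1] + B[1][0] = -2 + 1 = -1, A[1][2] + B[2][0] = 7 + 9 = 16) = -1 (attained at k = 1)
  C[1][1] = min over k of (A[1][0] + B[0][1] = 2 + 5 = 7, A[1][1] + B[1][1] = -2 + 1 = -1, A[1][2] + B[2][1] = 7 + 0 = 7) = -1 (attained at k = 1)
  C[1][2] = min over k of (A[1][0] + B[0][2] = 2 + 4 = 6, A[1][1] + B[1][2] = -2 + 5 = 3, A[1][2] + B[2][2] = 7 + 7 = 14) = 3 (attained at k = 1)
  C[2][0] = min over k of (A[2][0] + B[0][0] = 0 + 3 = 3, A[2][1] + B[1][0] = -4 + 1 = -3, A[2][2] + B[2][0] = 5 + 9 = 14) = -3 (attained at k = 1)
  C[2][1] = min over k of (A[2][0] + B[0][1] = 0 + 5 = 5, A[2][1] + B[1][1] = -4 + 1 = -3, A[2][2] + B[2][1] = 5 + 0 = 5) = -3 (attained at k = 1)
  C[2][2] = min over k of (A[2][0] + B[0][2] = 0 + 4 = 4, A[2][1] + B[1][2] = -4 + 5 = 1, A[2][2] + B[2][2] = 5 + 7 = 12) = 1 (attained at k = 1)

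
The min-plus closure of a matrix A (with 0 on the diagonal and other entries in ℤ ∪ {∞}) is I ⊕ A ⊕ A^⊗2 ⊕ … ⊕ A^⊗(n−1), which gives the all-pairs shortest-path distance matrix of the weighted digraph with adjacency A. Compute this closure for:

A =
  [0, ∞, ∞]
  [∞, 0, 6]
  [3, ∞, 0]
Closure =
  [0, ∞, ∞]
  [9, 0, 6]
  [3, ∞, 0]

This is the Floyd-Warshall all-pairs shortest-path computation. For each intermediate vertex k = 0, 1, …, 2, update dist[i][j] ← min(dist[i][j], dist[i][k] + dist[k][j]). The final matrix gives, for each (i, j), the minimum total weight of any directed path from i to j (possibly empty when i = j).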